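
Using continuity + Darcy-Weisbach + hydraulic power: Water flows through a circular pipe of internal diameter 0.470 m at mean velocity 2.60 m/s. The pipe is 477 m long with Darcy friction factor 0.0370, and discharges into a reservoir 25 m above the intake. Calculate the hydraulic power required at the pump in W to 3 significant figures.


Approach: apply continuity + Darcy-Weisbach + hydraulic power, Q = A*v; hf = f*(L/D)*(v^2/(2g)); H = static + hf; P = rho*g*Q*H.
Step 1 — flow rate (continuity, Q = A*v):
  A = pi*(0.470/2)^2 = 0.17349 m^2
  Q = 0.17349 * 2.60 = 0.45109 m^3/s
Step 2 — friction head loss (Darcy-Weisbach):
  hf = 0.0370 * (477/0.470) * (2.60^2 / (2*9.81))
  hf = 12.938 m
Step 3 — total head: H = 25 + 12.938 = 37.938 m
Step 4 — hydraulic power (P = rho*g*Q*H):
  P = 1000 * 9.81 * 0.45109 * 37.938 = 168000 W
Therefore the hydraulic power required at the pump = 168000 W.


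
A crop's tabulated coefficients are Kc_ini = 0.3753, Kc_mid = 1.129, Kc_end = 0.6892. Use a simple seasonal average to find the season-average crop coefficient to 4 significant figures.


Approach: apply a simple seasonal average, Kc_avg = (Kc_ini + Kc_mid + Kc_end)/3.
Kc_avg = (0.3753 + 1.129 + 0.6892)/3 = 0.7312
Therefore the season-average crop coefficient = 0.7312.


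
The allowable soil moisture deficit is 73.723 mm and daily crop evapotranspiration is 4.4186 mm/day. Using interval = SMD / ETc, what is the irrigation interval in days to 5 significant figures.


interval = 73.723 / 4.4186 = 16.685 days
Therefore the irrigation interval = 16.685 days.


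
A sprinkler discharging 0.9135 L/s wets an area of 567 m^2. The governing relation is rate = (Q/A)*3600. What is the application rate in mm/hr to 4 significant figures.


rate = (0.9135 / 567) * 3600 = 5.800 mm/hr
Therefore the application rate = 5.800 mm/hr.


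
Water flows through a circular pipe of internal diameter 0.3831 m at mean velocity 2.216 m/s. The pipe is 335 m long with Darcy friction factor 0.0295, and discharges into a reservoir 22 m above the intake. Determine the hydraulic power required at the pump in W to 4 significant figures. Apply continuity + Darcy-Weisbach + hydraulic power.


Approach: apply continuity + Darcy-Weisbach + hydraulic power, Q = A*v; hf = f*(L/D)*(v^2/(2g)); H = static + hf; P = rho*g*Q*H.
Step 1 — flow rate (continuity, Q = A*v):
  A = pi*(0.3831/2)^2 = 0.115269 m^2
  Q = 0.115269 * 2.216 = 0.255437 m^3/s
Step 2 — friction head loss (Darcy-Weisbach):
  hf = 0.0295 * (335/0.3831) * (2.216^2 / (2*9.81))
  hf = 6.45647 m
Step 3 — total head: H = 22 + 6.45647 = 28.4565 m
Step 4 — hydraulic power (P = rho*g*Q*H):
  P = 1000 * 9.81 * 0.255437 * 28.4565 = 71310 W
Therefore the hydraulic power required at the pump = 71310 W.


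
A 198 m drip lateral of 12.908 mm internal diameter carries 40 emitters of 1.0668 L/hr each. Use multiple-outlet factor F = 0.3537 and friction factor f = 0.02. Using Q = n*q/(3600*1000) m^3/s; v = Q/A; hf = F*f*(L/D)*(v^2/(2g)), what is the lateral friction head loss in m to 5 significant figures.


Q = 40*1.0668/(3600*1000) = 1.185333e-05 m^3/s
A = pi*(12.908e-3/2)^2 = 1.308603e-04 m^2, so v = Q/A = 0.09058008 m/s
hf = 0.3537*0.02*(198/0.012908)*(0.09058008^2/(2*9.81)) = 0.045377 m
Therefore the lateral friction head loss = 0.045377 m.


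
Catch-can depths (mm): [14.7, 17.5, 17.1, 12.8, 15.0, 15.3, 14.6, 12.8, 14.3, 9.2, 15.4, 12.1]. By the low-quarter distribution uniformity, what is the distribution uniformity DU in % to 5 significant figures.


Approach: apply the low-quarter distribution uniformity, DU = (mean of lowest quarter of readings / overall mean)*100.
sorted lowest 3 of 12: [9.2, 12.1, 12.8] -> mean = 11.36667 mm
overall mean = 14.23333 mm
DU = (11.36667/14.23333)*100 = 79.859 %
Therefore the distribution uniformity DU = 79.859 %.


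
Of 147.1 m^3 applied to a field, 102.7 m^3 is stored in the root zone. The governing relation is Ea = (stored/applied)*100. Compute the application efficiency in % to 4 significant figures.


Ea = (102.7/147.1)*100 = 69.82 %
Therefore the application efficiency = 69.82 %.


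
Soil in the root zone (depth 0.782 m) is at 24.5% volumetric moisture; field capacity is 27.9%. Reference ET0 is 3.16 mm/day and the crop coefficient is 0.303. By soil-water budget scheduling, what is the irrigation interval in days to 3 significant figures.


Approach: apply soil-water budget scheduling, SMD = (FC-theta)/100*depth*1000; ETc = ET0*Kc; interval = SMD/ETc.
Step 1 — soil moisture deficit:
  SMD = (27.9 - 24.5)/100 * 0.782 * 1000 = 26.588 mm
Step 2 — daily crop ET (ETc = ET0*Kc):
  ETc = 3.16 * 0.303 = 0.95748 mm/day
Step 3 — irrigation interval (SMD/ETc):
  interval = 26.588 / 0.95748 = 27.8 days
Therefore the irrigation interval = 27.8 days.


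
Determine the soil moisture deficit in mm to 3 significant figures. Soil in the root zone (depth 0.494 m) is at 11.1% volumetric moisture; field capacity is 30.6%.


Approach: apply the soil moisture deficit relation, SMD = (FC - theta)/100 * depth * 1000.
SMD = (30.6 - 11.1)/100 * 0.494 * 1000 = 96.3 mm
Therefore the soil moisture deficit = 96.3 mm.


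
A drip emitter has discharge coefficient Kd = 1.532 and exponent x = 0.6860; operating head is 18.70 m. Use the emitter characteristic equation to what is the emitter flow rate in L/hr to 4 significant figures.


Approach: apply the emitter characteristic equation, q = Kd * h^x.
q = 1.532 * 18.70^0.6860 = 11.42 L/hr
Therefore the emitter flow rate = 11.42 L/hr.


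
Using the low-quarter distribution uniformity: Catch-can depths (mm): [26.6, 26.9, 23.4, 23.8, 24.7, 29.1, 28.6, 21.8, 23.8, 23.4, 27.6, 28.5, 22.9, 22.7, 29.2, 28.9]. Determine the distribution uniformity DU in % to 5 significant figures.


Approach: apply the low-quarter distribution uniformity, DU = (mean of lowest quarter of readings / overall mean)*100.
sorted lowest 4 of 16: [21.8, 22.7, 22.9, 23.4] -> mean = 22.70000 mm
overall mean = 25.74375 mm
DU = (22.70000/25.74375)*100 = 88.177 %
Therefore the distribution uniformity DU = 88.177 %.


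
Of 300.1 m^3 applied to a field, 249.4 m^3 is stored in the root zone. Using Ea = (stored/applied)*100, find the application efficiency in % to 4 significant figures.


Ea = (249.4/300.1)*100 = 83.11 %
Therefore the application efficiency = 83.11 %.


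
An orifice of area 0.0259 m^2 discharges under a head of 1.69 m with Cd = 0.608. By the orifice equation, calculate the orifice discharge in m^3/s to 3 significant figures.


Approach: apply the orifice equation, Q = Cd*A*sqrt(2*g*h).
Q = 0.608 * 0.0259 * sqrt(2*9.81*1.69) = 0.0907 m^3/s
Therefore the orifice discharge = 0.0907 m^3/s.


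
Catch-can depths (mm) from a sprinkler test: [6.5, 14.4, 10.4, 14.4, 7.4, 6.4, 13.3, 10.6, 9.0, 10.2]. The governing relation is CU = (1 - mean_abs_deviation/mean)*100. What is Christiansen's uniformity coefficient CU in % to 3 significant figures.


mean = 10.260 mm
mean |d_i - mean| = 2.3600 mm
CU = (1 - 2.3600/10.260)*100 = 77.0 %
Therefore Christiansen's uniformity coefficient CU = 77.0 %.


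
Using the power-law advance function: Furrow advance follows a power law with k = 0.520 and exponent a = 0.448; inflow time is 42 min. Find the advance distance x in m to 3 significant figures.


Approach: apply the power-law advance function, x = k*t^a.
x = 0.520 * 42^0.448 = 2.77 m
Therefore the advance distance x = 2.77 m.


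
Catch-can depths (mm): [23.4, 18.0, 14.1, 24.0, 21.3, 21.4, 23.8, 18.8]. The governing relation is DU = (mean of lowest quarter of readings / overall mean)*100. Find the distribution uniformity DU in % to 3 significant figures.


sorted lowest 2 of 8: [14.1, 18.0] -> mean = 16.050 mm
overall mean = 20.600 mm
DU = (16.050/20.600)*100 = 77.9 %
Therefore the distribution uniformity DU = 77.9 %.


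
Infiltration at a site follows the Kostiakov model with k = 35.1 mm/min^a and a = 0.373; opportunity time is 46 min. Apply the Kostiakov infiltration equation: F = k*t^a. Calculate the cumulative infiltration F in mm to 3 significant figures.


F = 35.1 * 46^0.373 = 146 mm
Therefore the cumulative infiltration F = 146 mm.


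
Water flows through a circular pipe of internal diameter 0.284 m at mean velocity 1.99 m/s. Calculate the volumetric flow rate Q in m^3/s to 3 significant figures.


Approach: apply the continuity equation for pipe flow, Q = A * v with A = pi*(D/2)^2.
A = pi*(0.284/2)^2 = 0.063347 m^2
Q = 0.063347 * 1.99 = 0.126 m^3/s
Therefore the volumetric flow rate Q = 0.126 m^3/s.


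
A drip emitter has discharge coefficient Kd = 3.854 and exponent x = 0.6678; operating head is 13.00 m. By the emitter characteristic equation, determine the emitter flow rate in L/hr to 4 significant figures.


Approach: apply the emitter characteristic equation, q = Kd * h^x.
q = 3.854 * 13.00^0.6678 = 21.37 L/hr
Therefore the emitter flow rate = 21.37 L/hr.


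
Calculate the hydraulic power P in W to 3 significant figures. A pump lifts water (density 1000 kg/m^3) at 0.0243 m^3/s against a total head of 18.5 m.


Approach: apply the hydraulic power relation, P = rho*g*Q*H.
P = 1000 * 9.81 * 0.0243 * 18.5 = 4410 W
Therefore the hydraulic power P = 4410 W.


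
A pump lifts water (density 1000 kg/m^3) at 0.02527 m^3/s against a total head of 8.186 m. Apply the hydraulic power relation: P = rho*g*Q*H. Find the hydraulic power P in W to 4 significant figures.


P = 1000 * 9.81 * 0.02527 * 8.186 = 2029 W
Therefore the hydraulic power P = 2029 W.


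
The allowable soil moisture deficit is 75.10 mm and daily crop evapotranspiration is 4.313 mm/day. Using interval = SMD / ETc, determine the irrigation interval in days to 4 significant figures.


interval = 75.10 / 4.313 = 17.41 days
Therefore the irrigation interval = 17.41 days.


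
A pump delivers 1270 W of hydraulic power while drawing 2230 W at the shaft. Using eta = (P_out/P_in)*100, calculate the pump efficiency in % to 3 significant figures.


eta = (1270 / 2230) * 100 = 57.0 %
Therefore the pump efficiency = 57.0 %.


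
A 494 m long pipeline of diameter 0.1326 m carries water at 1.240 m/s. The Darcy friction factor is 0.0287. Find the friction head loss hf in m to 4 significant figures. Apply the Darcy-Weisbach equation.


Approach: apply the Darcy-Weisbach equation, hf = f*(L/D)*(v^2/(2g)).
hf = 0.0287 * (494/0.1326) * (1.240^2 / (2*9.81))
hf = 8.379 m
Therefore the friction head loss hf = 8.379 m.


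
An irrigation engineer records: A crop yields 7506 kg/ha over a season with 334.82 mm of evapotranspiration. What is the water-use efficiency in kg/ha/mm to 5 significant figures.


Approach: apply the water-use efficiency ratio, WUE = yield/ET.
WUE = 7506 / 334.82 = 22.418 kg/ha/mm
Therefore the water-use efficiency = 22.418 kg/ha/mm.


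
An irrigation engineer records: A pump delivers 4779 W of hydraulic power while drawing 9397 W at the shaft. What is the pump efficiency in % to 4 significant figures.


Approach: apply the efficiency ratio, eta = (P_out/P_in)*100.
eta = (4779 / 9397) * 100 = 50.86 %
Therefore the pump efficiency = 50.86 %.


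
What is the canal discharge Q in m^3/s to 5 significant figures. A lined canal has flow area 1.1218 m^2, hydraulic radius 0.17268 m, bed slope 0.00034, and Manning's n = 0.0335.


Approach: apply Manning's equation, Q = (1/n)*A*R^(2/3)*S^(1/2).
Q = (1/0.0335) * 1.1218 * 0.17268^(2/3) * 0.00034^(1/2) = 0.19147 m^3/s
Therefore the canal discharge Q = 0.19147 m^3/s.


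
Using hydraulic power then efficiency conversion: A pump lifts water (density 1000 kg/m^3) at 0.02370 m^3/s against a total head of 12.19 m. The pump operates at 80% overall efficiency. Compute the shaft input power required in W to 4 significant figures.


Approach: apply hydraulic power then efficiency conversion, P = rho*g*Q*H; P_in = P/eta.
Step 1 — hydraulic power (P = rho*g*Q*H):
  P = 1000 * 9.81 * 0.02370 * 12.19 = 2834.14 W
Step 2 — input power: P_in = P/eta = 2834.14 / 0.8 = 3543 W
Therefore the shaft input power required = 3543 W.


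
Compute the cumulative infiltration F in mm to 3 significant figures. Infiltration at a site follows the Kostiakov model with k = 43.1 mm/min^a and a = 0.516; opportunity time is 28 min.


Approach: apply the Kostiakov infiltration equation, F = k*t^a.
F = 43.1 * 28^0.516 = 241 mm
Therefore the cumulative infiltration F = 241 mm.


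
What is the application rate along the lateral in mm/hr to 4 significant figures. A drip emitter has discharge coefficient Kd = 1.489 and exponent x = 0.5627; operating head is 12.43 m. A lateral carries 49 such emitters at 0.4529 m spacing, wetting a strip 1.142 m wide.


Approach: apply the emitter equation with a lateral mass balance, q = Kd*h^x; Q = n*q; rate = Q/(n*spacing*width).
Step 1 — single emitter flow (q = Kd*h^x):
  q = 1.489 * 12.43^0.5627 = 6.14828 L/hr
Step 2 — total lateral flow: Q = 49 * 6.14828 = 301.266 L/hr
Step 3 — wetted area: A = 49 * 0.4529 * 1.142 = 25.3434 m^2
Step 4 — application rate: Q/A = 301.266/25.3434 = 11.89 mm/hr
Therefore the application rate along the lateral = 11.89 mm/hr.


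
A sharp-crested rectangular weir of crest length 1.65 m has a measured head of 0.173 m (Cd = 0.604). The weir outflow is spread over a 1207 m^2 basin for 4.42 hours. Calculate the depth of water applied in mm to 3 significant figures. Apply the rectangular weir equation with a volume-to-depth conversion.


Approach: apply the rectangular weir equation with a volume-to-depth conversion, Q = (2/3)*Cd*L*sqrt(2g)*H^1.5; d = Q*t/A * 1000.
Step 1 — weir discharge:
  Q = (2/3)*0.604*1.65*sqrt(2*9.81)*0.173^1.5 = 0.21176 m^3/s
Step 2 — volume: V = 0.21176 * 4.42*3600 = 3369.6 m^3
Step 3 — depth: d = V/A * 1000 = 3369.6/1207 * 1000 = 2790 mm
Therefore the depth of water applied = 2790 mm.


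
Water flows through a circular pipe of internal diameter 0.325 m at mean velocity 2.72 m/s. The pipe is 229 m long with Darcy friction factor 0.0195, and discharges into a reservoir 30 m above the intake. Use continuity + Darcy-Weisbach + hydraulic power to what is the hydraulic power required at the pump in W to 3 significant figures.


Approach: apply continuity + Darcy-Weisbach + hydraulic power, Q = A*v; hf = f*(L/D)*(v^2/(2g)); H = static + hf; P = rho*g*Q*H.
Step 1 — flow rate (continuity, Q = A*v):
  A = pi*(0.325/2)^2 = 0.082958 m^2
  Q = 0.082958 * 2.72 = 0.22564 m^3/s
Step 2 — friction head loss (Darcy-Weisbach):
  hf = 0.0195 * (229/0.325) * (2.72^2 / (2*9.81))
  hf = 5.1811 m
Step 3 — total head: H = 30 + 5.1811 = 35.181 m
Step 4 — hydraulic power (P = rho*g*Q*H):
  P = 1000 * 9.81 * 0.22564 * 35.181 = 77900 W
Therefore the hydraulic power required at the pump = 77900 W.


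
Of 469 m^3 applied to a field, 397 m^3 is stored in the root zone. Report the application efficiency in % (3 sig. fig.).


Approach: apply the application efficiency ratio, Ea = (stored/applied)*100.
Ea = (397/469)*100 = 84.6 %
Therefore the application efficiency = 84.6 %.


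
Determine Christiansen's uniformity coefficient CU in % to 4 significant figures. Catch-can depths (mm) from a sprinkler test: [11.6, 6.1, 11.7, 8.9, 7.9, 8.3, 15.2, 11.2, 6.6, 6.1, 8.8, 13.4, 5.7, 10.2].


Approach: apply Christiansen's uniformity coefficient, CU = (1 - mean_abs_deviation/mean)*100.
mean = 9.40714 mm
mean |d_i - mean| = 2.40816 mm
CU = (1 - 2.40816/9.40714)*100 = 74.40 %
Therefore Christiansen's uniformity coefficient CU = 74.40 %.


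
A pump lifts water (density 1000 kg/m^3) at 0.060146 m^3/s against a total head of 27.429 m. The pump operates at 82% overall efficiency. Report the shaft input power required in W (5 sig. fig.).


Approach: apply hydraulic power then efficiency conversion, P = rho*g*Q*H; P_in = P/eta.
Step 1 — hydraulic power (P = rho*g*Q*H):
  P = 1000 * 9.81 * 0.060146 * 27.429 = 16183.99 W
Step 2 — input power: P_in = P/eta = 16183.99 / 0.82 = 19737 W
Therefore the shaft input power required = 19737 W.


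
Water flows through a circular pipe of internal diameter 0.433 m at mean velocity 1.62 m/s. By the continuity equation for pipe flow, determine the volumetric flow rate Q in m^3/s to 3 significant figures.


Approach: apply the continuity equation for pipe flow, Q = A * v with A = pi*(D/2)^2.
A = pi*(0.433/2)^2 = 0.14725 m^2
Q = 0.14725 * 1.62 = 0.239 m^3/s
Therefore the volumetric flow rate Q = 0.239 m^3/s.


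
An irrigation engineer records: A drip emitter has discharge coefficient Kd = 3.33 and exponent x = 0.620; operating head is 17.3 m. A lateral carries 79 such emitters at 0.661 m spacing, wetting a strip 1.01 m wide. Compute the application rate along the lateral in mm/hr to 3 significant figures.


Approach: apply the emitter equation with a lateral mass balance, q = Kd*h^x; Q = n*q; rate = Q/(n*spacing*width).
Step 1 — single emitter flow (q = Kd*h^x):
  q = 3.33 * 17.3^0.620 = 19.500 L/hr
Step 2 — total lateral flow: Q = 79 * 19.500 = 1540.5 L/hr
Step 3 — wetted area: A = 79 * 0.661 * 1.01 = 52.741 m^2
Step 4 — application rate: Q/A = 1540.5/52.741 = 29.2 mm/hr
Therefore the application rate along the lateral = 29.2 mm/hr.


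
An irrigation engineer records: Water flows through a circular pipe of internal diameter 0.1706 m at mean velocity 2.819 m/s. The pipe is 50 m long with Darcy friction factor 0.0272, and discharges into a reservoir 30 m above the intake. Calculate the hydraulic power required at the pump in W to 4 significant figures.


Approach: apply continuity + Darcy-Weisbach + hydraulic power, Q = A*v; hf = f*(L/D)*(v^2/(2g)); H = static + hf; P = rho*g*Q*H.
Step 1 — flow rate (continuity, Q = A*v):
  A = pi*(0.1706/2)^2 = 0.0228585 m^2
  Q = 0.0228585 * 2.819 = 0.0644381 m^3/s
Step 2 — friction head loss (Darcy-Weisbach):
  hf = 0.0272 * (50/0.1706) * (2.819^2 / (2*9.81))
  hf = 3.22887 m
Step 3 — total head: H = 30 + 3.22887 = 33.2289 m
Step 4 — hydraulic power (P = rho*g*Q*H):
  P = 1000 * 9.81 * 0.0644381 * 33.2289 = 21010 W
Therefore the hydraulic power required at the pump = 21010 W.


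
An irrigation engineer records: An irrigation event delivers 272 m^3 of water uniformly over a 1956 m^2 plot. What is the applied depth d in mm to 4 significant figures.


Approach: apply depth from volume over area, d = (V/A)*1000.
d = (272 / 1956) * 1000 = 139.1 mm
Therefore the applied depth d = 139.1 mm.


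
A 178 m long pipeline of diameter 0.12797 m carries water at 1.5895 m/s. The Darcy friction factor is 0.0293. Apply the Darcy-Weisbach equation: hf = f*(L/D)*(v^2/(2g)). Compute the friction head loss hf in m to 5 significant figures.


hf = 0.0293 * (178/0.12797) * (1.5895^2 / (2*9.81))
hf = 5.2481 m
Therefore the friction head loss hf = 5.2481 m.


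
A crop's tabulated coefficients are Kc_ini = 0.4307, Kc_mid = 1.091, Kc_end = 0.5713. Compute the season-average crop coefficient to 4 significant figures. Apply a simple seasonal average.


Approach: apply a simple seasonal average, Kc_avg = (Kc_ini + Kc_mid + Kc_end)/3.
Kc_avg = (0.4307 + 1.091 + 0.5713)/3 = 0.6977
Therefore the season-average crop coefficient = 0.6977.


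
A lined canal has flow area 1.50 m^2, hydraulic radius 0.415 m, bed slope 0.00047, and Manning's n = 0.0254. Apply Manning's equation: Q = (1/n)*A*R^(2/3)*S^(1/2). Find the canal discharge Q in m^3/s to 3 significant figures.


Q = (1/0.0254) * 1.50 * 0.415^(2/3) * 0.00047^(1/2) = 0.712 m^3/s
Therefore the canal discharge Q = 0.712 m^3/s.


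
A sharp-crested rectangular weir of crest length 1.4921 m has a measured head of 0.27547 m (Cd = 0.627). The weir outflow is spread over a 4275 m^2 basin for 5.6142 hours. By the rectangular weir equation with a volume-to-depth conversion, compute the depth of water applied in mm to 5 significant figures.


Approach: apply the rectangular weir equation with a volume-to-depth conversion, Q = (2/3)*Cd*L*sqrt(2g)*H^1.5; d = Q*t/A * 1000.
Step 1 — weir discharge:
  Q = (2/3)*0.627*1.4921*sqrt(2*9.81)*0.27547^1.5 = 0.3994249 m^3/s
Step 2 — volume: V = 0.3994249 * 5.6142*3600 = 8072.825 m^3
Step 3 — depth: d = V/A * 1000 = 8072.825/4275 * 1000 = 1888.4 mm
Therefore the depth of water applied = 1888.4 mm.


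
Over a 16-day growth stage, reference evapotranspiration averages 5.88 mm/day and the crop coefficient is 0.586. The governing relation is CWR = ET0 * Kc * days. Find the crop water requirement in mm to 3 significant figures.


CWR = 5.88 * 0.586 * 16 = 55.1 mm
Therefore the crop water requirement = 55.1 mm.


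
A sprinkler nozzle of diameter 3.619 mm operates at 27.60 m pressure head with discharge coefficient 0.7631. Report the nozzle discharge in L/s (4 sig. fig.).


Approach: apply the orifice equation, Q = Cd*A*sqrt(2*g*h), A = pi*(d/2)^2.
A = pi*(3.619e-3/2)^2 = 1.02865e-05 m^2
Q = 0.7631 * 1.02865e-05 * sqrt(2*9.81*27.60) * 1000 = 0.1827 L/s
Therefore the nozzle discharge = 0.1827 L/s.


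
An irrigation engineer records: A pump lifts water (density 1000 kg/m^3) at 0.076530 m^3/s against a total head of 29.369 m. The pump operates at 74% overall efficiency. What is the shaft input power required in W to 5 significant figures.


Approach: apply hydraulic power then efficiency conversion, P = rho*g*Q*H; P_in = P/eta.
Step 1 — hydraulic power (P = rho*g*Q*H):
  P = 1000 * 9.81 * 0.076530 * 29.369 = 22049.05 W
Step 2 — input power: P_in = P/eta = 22049.05 / 0.74 = 29796 W
Therefore the shaft input power required = 29796 W.


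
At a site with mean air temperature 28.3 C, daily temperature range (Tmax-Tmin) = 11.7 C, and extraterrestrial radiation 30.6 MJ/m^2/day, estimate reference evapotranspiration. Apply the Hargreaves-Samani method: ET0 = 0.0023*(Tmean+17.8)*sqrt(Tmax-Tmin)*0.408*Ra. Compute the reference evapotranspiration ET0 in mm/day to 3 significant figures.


ET0 = 0.0023*(28.3+17.8)*sqrt(11.7)*0.408*30.6 = 4.53 mm/day
Therefore the reference evapotranspiration ET0 = 4.53 mm/day.


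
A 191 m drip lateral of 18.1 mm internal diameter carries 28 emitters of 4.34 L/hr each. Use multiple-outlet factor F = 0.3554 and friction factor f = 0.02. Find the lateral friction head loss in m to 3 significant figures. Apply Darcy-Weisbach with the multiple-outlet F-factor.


Approach: apply Darcy-Weisbach with the multiple-outlet F-factor, Q = n*q/(3600*1000) m^3/s; v = Q/A; hf = F*f*(L/D)*(v^2/(2g)).
Q = 28*4.34/(3600*1000) = 3.3756e-05 m^3/s
A = pi*(18.1e-3/2)^2 = 2.5730e-04 m^2, so v = Q/A = 0.13119 m/s
hf = 0.3554*0.02*(191/0.0181)*(0.13119^2/(2*9.81)) = 0.0658 m
Therefore the lateral friction head loss = 0.0658 m.


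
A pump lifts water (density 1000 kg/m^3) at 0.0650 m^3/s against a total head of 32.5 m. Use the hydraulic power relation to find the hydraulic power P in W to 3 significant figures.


Approach: apply the hydraulic power relation, P = rho*g*Q*H.
P = 1000 * 9.81 * 0.0650 * 32.5 = 20700 W
Therefore the hydraulic power P = 20700 W.


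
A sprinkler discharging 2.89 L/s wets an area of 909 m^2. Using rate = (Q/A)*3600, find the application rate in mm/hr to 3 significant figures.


rate = (2.89 / 909) * 3600 = 11.4 mm/hr
Therefore the application rate = 11.4 mm/hr.


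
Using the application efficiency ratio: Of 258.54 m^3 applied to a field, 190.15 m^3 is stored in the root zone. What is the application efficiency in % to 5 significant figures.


Approach: apply the application efficiency ratio, Ea = (stored/applied)*100.
Ea = (190.15/258.54)*100 = 73.548 %
Therefore the application efficiency = 73.548 %.


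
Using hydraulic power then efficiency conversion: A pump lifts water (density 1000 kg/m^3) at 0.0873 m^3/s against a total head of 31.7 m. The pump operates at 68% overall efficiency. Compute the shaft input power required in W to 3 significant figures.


Approach: apply hydraulic power then efficiency conversion, P = rho*g*Q*H; P_in = P/eta.
Step 1 — hydraulic power (P = rho*g*Q*H):
  P = 1000 * 9.81 * 0.0873 * 31.7 = 27148 W
Step 2 — input power: P_in = P/eta = 27148 / 0.68 = 39900 W
Therefore the shaft input power required = 39900 W.


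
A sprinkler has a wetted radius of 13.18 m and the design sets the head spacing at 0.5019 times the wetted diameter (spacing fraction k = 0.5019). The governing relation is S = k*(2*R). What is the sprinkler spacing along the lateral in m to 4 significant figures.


S = 0.5019 * (2 * 13.18) = 13.23 m
Therefore the sprinkler spacing along the lateral = 13.23 m.


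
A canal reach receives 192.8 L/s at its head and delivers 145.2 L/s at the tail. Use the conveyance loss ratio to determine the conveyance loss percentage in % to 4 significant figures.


Approach: apply the conveyance loss ratio, loss% = ((Q_head - Q_tail)/Q_head)*100.
loss = ((192.8 - 145.2)/192.8)*100 = 24.69 %
Therefore the conveyance loss percentage = 24.69 %.


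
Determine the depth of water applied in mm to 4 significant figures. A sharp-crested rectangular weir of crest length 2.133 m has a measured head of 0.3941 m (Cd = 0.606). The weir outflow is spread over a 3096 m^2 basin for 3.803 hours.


Approach: apply the rectangular weir equation with a volume-to-depth conversion, Q = (2/3)*Cd*L*sqrt(2g)*H^1.5; d = Q*t/A * 1000.
Step 1 — weir discharge:
  Q = (2/3)*0.606*2.133*sqrt(2*9.81)*0.3941^1.5 = 0.944346 m^3/s
Step 2 — volume: V = 0.944346 * 3.803*3600 = 12928.9 m^3
Step 3 — depth: d = V/A * 1000 = 12928.9/3096 * 1000 = 4176 mm
Therefore the depth of water applied = 4176 mm.


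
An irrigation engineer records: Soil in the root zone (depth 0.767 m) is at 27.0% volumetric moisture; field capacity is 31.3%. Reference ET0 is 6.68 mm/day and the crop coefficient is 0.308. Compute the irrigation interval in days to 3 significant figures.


Approach: apply soil-water budget scheduling, SMD = (FC-theta)/100*depth*1000; ETc = ET0*Kc; interval = SMD/ETc.
Step 1 — soil moisture deficit:
  SMD = (31.3 - 27.0)/100 * 0.767 * 1000 = 32.981 mm
Step 2 — daily crop ET (ETc = ET0*Kc):
  ETc = 6.68 * 0.308 = 2.0574 mm/day
Step 3 — irrigation interval (SMD/ETc):
  interval = 32.981 / 2.0574 = 16.0 days
Therefore the irrigation interval = 16.0 days.


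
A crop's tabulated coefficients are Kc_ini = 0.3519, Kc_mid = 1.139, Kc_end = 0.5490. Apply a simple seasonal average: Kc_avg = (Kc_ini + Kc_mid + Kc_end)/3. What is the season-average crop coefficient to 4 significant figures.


Kc_avg = (0.3519 + 1.139 + 0.5490)/3 = 0.6800
Therefore the season-average crop coefficient = 0.6800.


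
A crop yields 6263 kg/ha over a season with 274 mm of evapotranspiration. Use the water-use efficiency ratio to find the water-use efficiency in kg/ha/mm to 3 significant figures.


Approach: apply the water-use efficiency ratio, WUE = yield/ET.
WUE = 6263 / 274 = 22.9 kg/ha/mm
Therefore the water-use efficiency = 22.9 kg/ha/mm.


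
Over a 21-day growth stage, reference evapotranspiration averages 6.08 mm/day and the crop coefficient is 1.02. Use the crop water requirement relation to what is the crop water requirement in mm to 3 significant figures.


Approach: apply the crop water requirement relation, CWR = ET0 * Kc * days.
CWR = 6.08 * 1.02 * 21 = 130 mm
Therefore the crop water requirement = 130 mm.


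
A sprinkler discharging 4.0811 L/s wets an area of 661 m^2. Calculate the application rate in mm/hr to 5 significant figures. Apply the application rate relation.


Approach: apply the application rate relation, rate = (Q/A)*3600.
rate = (4.0811 / 661) * 3600 = 22.227 mm/hr
Therefore the application rate = 22.227 mm/hr.


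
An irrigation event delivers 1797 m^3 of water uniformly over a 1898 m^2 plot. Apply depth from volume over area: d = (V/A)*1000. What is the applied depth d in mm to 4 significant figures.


d = (1797 / 1898) * 1000 = 946.8 mm
Therefore the applied depth d = 946.8 mm.


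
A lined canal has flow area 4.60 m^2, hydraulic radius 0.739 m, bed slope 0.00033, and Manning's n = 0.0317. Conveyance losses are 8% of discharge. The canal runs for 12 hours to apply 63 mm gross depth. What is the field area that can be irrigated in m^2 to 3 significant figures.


Approach: apply Manning's equation with a conveyance and depth budget, Q = (1/n)*A*R^(2/3)*S^(1/2); Q_field = Q*(1-loss); Area = Q_field*t/(d/1000).
Step 1 — canal discharge (Manning's equation):
  Q = (1/0.0317) * 4.60 * 0.739^(2/3) * 0.00033^(1/2) = 2.1547 m^3/s
Step 2 — delivered flow: Q_field = 2.1547*(1 - 8/100) = 1.9823 m^3/s
Step 3 — volume delivered: V = 1.9823 * 12*3600 = 85636 m^3
Step 4 — area served: A = V / (depth/1000) = 85636 / 0.063 = 1360000 m^2
Therefore the field area that can be irrigated = 1360000 m^2.


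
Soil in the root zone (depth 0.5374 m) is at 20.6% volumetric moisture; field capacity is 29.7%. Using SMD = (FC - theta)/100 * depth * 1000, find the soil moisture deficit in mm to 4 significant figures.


SMD = (29.7 - 20.6)/100 * 0.5374 * 1000 = 48.90 mm
Therefore the soil moisture deficit = 48.90 mm.


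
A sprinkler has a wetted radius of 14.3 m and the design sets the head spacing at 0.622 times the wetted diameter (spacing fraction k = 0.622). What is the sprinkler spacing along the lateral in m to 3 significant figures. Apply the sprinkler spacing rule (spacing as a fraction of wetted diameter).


Approach: apply the sprinkler spacing rule (spacing as a fraction of wetted diameter), S = k*(2*R).
S = 0.622 * (2 * 14.3) = 17.8 m
Therefore the sprinkler spacing along the lateral = 17.8 m.


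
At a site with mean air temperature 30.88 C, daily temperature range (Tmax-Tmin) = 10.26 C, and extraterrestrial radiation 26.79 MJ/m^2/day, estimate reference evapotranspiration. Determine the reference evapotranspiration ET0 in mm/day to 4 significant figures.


Approach: apply the Hargreaves-Samani method, ET0 = 0.0023*(Tmean+17.8)*sqrt(Tmax-Tmin)*0.408*Ra.
ET0 = 0.0023*(30.88+17.8)*sqrt(10.26)*0.408*26.79 = 3.920 mm/day
Therefore the reference evapotranspiration ET0 = 3.920 mm/day.


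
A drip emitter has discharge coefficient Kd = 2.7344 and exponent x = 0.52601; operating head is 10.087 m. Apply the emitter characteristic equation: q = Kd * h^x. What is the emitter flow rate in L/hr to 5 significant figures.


q = 2.7344 * 10.087^0.52601 = 9.2225 L/hr
Therefore the emitter flow rate = 9.2225 L/hr.


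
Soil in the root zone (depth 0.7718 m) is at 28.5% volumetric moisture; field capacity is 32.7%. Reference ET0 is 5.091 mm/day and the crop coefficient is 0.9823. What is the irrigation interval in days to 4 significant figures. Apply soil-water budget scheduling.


Approach: apply soil-water budget scheduling, SMD = (FC-theta)/100*depth*1000; ETc = ET0*Kc; interval = SMD/ETc.
Step 1 — soil moisture deficit:
  SMD = (32.7 - 28.5)/100 * 0.7718 * 1000 = 32.4156 mm
Step 2 — daily crop ET (ETc = ET0*Kc):
  ETc = 5.091 * 0.9823 = 5.00089 mm/day
Step 3 — irrigation interval (SMD/ETc):
  interval = 32.4156 / 5.00089 = 6.482 days
Therefore the irrigation interval = 6.482 days.


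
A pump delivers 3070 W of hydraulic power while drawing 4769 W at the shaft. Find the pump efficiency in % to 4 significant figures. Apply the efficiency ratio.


Approach: apply the efficiency ratio, eta = (P_out/P_in)*100.
eta = (3070 / 4769) * 100 = 64.37 %
Therefore the pump efficiency = 64.37 %.


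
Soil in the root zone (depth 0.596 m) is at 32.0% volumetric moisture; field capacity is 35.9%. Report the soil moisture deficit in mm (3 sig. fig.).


Approach: apply the soil moisture deficit relation, SMD = (FC - theta)/100 * depth * 1000.
SMD = (35.9 - 32.0)/100 * 0.596 * 1000 = 23.2 mm
Therefore the soil moisture deficit = 23.2 mm.


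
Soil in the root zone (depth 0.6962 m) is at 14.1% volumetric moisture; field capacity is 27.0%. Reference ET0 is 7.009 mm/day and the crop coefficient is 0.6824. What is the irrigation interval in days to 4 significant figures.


Approach: apply soil-water budget scheduling, SMD = (FC-theta)/100*depth*1000; ETc = ET0*Kc; interval = SMD/ETc.
Step 1 — soil moisture deficit:
  SMD = (27.0 - 14.1)/100 * 0.6962 * 1000 = 89.8098 mm
Step 2 — daily crop ET (ETc = ET0*Kc):
  ETc = 7.009 * 0.6824 = 4.78294 mm/day
Step 3 — irrigation interval (SMD/ETc):
  interval = 89.8098 / 4.78294 = 18.78 days
Therefore the irrigation interval = 18.78 days.


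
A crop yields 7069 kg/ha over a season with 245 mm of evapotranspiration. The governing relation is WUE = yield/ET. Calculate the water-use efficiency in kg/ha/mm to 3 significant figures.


WUE = 7069 / 245 = 28.9 kg/ha/mm
Therefore the water-use efficiency = 28.9 kg/ha/mm.


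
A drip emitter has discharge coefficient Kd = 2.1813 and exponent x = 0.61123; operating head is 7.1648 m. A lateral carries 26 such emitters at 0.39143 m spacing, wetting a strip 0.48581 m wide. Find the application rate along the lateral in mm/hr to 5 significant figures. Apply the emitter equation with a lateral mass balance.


Approach: apply the emitter equation with a lateral mass balance, q = Kd*h^x; Q = n*q; rate = Q/(n*spacing*width).
Step 1 — single emitter flow (q = Kd*h^x):
  q = 2.1813 * 7.1648^0.61123 = 7.268450 L/hr
Step 2 — total lateral flow: Q = 26 * 7.268450 = 188.9797 L/hr
Step 3 — wetted area: A = 26 * 0.39143 * 0.48581 = 4.944176 m^2
Step 4 — application rate: Q/A = 188.9797/4.944176 = 38.223 mm/hr
Therefore the application rate along the lateral = 38.223 mm/hr.


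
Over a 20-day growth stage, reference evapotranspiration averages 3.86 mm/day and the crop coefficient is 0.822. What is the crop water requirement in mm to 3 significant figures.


Approach: apply the crop water requirement relation, CWR = ET0 * Kc * days.
CWR = 3.86 * 0.822 * 20 = 63.5 mm
Therefore the crop water requirement = 63.5 mm.


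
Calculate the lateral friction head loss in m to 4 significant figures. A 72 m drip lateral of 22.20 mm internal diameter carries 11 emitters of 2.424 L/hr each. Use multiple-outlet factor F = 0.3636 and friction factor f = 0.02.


Approach: apply Darcy-Weisbach with the multiple-outlet F-factor, Q = n*q/(3600*1000) m^3/s; v = Q/A; hf = F*f*(L/D)*(v^2/(2g)).
Q = 11*2.424/(3600*1000) = 7.40667e-06 m^3/s
A = pi*(22.20e-3/2)^2 = 3.87076e-04 m^2, so v = Q/A = 0.0191349 m/s
hf = 0.3636*0.02*(72/0.02220)*(0.0191349^2/(2*9.81)) = 0.0004401 m
Therefore the lateral friction head loss = 0.0004401 m.


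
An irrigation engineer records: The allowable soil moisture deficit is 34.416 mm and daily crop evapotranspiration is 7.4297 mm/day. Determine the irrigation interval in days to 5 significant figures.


Approach: apply the irrigation interval relation, interval = SMD / ETc.
interval = 34.416 / 7.4297 = 4.6322 days
Therefore the irrigation interval = 4.6322 days.


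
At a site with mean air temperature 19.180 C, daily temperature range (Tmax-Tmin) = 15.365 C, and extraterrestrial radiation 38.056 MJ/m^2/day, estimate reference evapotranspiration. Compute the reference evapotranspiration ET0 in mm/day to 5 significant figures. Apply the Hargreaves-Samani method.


Approach: apply the Hargreaves-Samani method, ET0 = 0.0023*(Tmean+17.8)*sqrt(Tmax-Tmin)*0.408*Ra.
ET0 = 0.0023*(19.180+17.8)*sqrt(15.365)*0.408*38.056 = 5.1766 mm/day
Therefore the reference evapotranspiration ET0 = 5.1766 mm/day.


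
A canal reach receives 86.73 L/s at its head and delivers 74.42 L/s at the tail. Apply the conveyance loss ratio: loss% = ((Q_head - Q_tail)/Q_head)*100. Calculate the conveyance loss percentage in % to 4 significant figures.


loss = ((86.73 - 74.42)/86.73)*100 = 14.19 %
Therefore the conveyance loss percentage = 14.19 %.


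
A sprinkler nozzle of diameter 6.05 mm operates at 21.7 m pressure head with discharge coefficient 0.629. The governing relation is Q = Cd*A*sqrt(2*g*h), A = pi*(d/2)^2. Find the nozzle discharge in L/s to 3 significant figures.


A = pi*(6.05e-3/2)^2 = 2.8748e-05 m^2
Q = 0.629 * 2.8748e-05 * sqrt(2*9.81*21.7) * 1000 = 0.373 L/s
Therefore the nozzle discharge = 0.373 L/s.


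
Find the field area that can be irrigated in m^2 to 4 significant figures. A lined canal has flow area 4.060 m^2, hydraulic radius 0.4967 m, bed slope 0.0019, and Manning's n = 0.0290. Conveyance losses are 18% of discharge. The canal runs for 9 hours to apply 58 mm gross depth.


Approach: apply Manning's equation with a conveyance and depth budget, Q = (1/n)*A*R^(2/3)*S^(1/2); Q_field = Q*(1-loss); Area = Q_field*t/(d/1000).
Step 1 — canal discharge (Manning's equation):
  Q = (1/0.0290) * 4.060 * 0.4967^(2/3) * 0.0019^(1/2) = 3.82737 m^3/s
Step 2 — delivered flow: Q_field = 3.82737*(1 - 18/100) = 3.13845 m^3/s
Step 3 — volume delivered: V = 3.13845 * 9*3600 = 101686 m^3
Step 4 — area served: A = V / (depth/1000) = 101686 / 0.058 = 1753000 m^2
Therefore the field area that can be irrigated = 1753000 m^2.


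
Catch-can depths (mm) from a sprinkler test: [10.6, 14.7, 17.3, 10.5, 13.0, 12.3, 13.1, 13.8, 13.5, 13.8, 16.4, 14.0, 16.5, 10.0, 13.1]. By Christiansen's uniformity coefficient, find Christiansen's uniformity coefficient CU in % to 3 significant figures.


Approach: apply Christiansen's uniformity coefficient, CU = (1 - mean_abs_deviation/mean)*100.
mean = 13.507 mm
mean |d_i - mean| = 1.5938 mm
CU = (1 - 1.5938/13.507)*100 = 88.2 %
Therefore Christiansen's uniformity coefficient CU = 88.2 %.


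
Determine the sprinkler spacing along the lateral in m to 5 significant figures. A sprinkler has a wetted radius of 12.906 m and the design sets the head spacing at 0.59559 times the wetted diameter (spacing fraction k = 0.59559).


Approach: apply the sprinkler spacing rule (spacing as a fraction of wetted diameter), S = k*(2*R).
S = 0.59559 * (2 * 12.906) = 15.373 m
Therefore the sprinkler spacing along the lateral = 15.373 m.


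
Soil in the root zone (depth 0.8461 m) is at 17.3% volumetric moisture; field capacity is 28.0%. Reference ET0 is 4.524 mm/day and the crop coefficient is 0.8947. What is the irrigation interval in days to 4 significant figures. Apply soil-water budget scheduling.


Approach: apply soil-water budget scheduling, SMD = (FC-theta)/100*depth*1000; ETc = ET0*Kc; interval = SMD/ETc.
Step 1 — soil moisture deficit:
  SMD = (28.0 - 17.3)/100 * 0.8461 * 1000 = 90.5327 mm
Step 2 — daily crop ET (ETc = ET0*Kc):
  ETc = 4.524 * 0.8947 = 4.04762 mm/day
Step 3 — irrigation interval (SMD/ETc):
  interval = 90.5327 / 4.04762 = 22.37 days
Therefore the irrigation interval = 22.37 days.


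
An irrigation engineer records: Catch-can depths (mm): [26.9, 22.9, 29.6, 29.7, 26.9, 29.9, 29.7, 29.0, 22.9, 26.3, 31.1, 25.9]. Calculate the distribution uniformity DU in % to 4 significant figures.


Approach: apply the low-quarter distribution uniformity, DU = (mean of lowest quarter of readings / overall mean)*100.
sorted lowest 3 of 12: [22.9, 22.9, 25.9] -> mean = 23.9000 mm
overall mean = 27.5667 mm
DU = (23.9000/27.5667)*100 = 86.70 %
Therefore the distribution uniformity DU = 86.70 %.


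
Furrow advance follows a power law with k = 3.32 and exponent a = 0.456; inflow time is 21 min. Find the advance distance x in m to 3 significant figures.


Approach: apply the power-law advance function, x = k*t^a.
x = 3.32 * 21^0.456 = 13.3 m
Therefore the advance distance x = 13.3 m.


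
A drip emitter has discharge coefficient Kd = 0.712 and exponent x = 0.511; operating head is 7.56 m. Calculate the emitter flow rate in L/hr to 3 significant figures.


Approach: apply the emitter characteristic equation, q = Kd * h^x.
q = 0.712 * 7.56^0.511 = 2.00 L/hr
Therefore the emitter flow rate = 2.00 L/hr.


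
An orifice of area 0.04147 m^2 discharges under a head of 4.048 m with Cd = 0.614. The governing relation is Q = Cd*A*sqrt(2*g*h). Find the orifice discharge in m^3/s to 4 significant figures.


Q = 0.614 * 0.04147 * sqrt(2*9.81*4.048) = 0.2269 m^3/s
Therefore the orifice discharge = 0.2269 m^3/s.


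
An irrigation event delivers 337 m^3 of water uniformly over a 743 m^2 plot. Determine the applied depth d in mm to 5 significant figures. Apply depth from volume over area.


Approach: apply depth from volume over area, d = (V/A)*1000.
d = (337 / 743) * 1000 = 453.57 mm
Therefore the applied depth d = 453.57 mm.
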